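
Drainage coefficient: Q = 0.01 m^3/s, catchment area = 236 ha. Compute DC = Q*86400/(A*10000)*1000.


DC = Q * 86400 / (A * 10000) * 1000
DC = 0.01 * 86400 / (236 * 10000) * 1000
DC = 864000.0000 / 2360000

0.3661 mm/day


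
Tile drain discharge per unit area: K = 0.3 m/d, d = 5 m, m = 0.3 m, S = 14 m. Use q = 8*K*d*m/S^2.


q = 8*K*d*m/S^2
q = 8*0.3*5*0.3/14^2
q = 3.6000 / 196

0.0184 m/d


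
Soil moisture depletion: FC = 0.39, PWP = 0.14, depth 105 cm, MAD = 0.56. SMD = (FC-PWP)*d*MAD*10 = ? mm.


SMD = (FC - PWP) * d * MAD * 10
SMD = (0.39 - 0.14) * 105 * 0.56 * 10
SMD = 0.2500 * 105 * 0.56 * 10

147.0000 mm


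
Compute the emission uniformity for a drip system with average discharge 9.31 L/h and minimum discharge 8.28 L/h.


EU = (q_min/q_avg)*100 = (8.28/9.31)*100 = 88.9366%

88.9366 %


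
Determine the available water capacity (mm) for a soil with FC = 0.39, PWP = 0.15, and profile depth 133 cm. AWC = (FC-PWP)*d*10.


AWC = (FC - PWP) * d * 10
AWC = (0.39 - 0.15) * 133 * 10
AWC = 0.2400 * 133 * 10

319.2000 mm


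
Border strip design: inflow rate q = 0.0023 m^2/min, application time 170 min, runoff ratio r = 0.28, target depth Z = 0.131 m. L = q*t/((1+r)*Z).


L = q*t/((1+r)*Z)
L = 0.0023*170/((1+0.28)*0.131)
L = 0.391/0.16768

2.3318 m


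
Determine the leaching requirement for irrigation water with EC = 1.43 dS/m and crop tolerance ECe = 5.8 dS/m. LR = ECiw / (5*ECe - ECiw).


LR = ECiw / (5*ECe - ECiw)
LR = 1.43 / (5*5.8 - 1.43)
LR = 1.43 / 27.5700

0.0519


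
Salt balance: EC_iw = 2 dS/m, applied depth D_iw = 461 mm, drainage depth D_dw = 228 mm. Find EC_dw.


EC_dw = EC_iw * D_iw / D_dw
EC_dw = 2 * 461 / 228
EC_dw = 922 / 228

4.0439 dS/m


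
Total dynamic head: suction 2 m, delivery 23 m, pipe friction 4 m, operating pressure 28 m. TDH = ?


TDH = Hs + Hd + hf + Hp = 2 + 23 + 4 + 28 = 57

57 m


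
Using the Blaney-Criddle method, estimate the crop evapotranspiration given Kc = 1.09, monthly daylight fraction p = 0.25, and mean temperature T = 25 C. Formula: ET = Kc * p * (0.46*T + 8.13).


ET = Kc * p * (0.46*T + 8.13)
ET = 1.09 * 0.25 * (0.46*25 + 8.13)
ET = 1.09 * 0.25 * 19.6300

5.3492 mm/day


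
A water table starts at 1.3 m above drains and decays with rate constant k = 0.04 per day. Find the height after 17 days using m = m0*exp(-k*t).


m = m0 * exp(-k*t)
m = 1.3 * exp(-0.04 * 17)
m = 1.3 * exp(-0.6800)

0.6586 m


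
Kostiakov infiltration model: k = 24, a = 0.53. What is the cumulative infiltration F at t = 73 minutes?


F = k * t^a = 24 * 73^0.53
F = 24 * 9.717647

233.2235 mm


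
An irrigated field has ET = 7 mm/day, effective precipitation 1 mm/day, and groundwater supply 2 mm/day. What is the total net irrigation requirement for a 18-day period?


Daily deficit = ET - Pe - GW = 7 - 1 - 2 = 4 mm/day
NIR = 4 * 18 = 72 mm

72.0000 mm


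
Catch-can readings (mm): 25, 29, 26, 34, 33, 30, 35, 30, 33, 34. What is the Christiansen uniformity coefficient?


mean = 30.900000 mm
MAD = 2.900000 mm
CU = (1 - 2.900000/30.900000)*100

90.6149 %


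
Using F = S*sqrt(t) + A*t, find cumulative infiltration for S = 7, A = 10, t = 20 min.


F = S*sqrt(t) + A*t
F = 7*sqrt(20) + 10*20
F = 7*4.472136 + 200

231.3050 mm


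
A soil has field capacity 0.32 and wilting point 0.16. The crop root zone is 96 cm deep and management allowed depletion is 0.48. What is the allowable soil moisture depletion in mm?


SMD = (FC - PWP) * d * MAD * 10
SMD = (0.32 - 0.16) * 96 * 0.48 * 10
SMD = 0.1600 * 96 * 0.48 * 10

73.7280 mm


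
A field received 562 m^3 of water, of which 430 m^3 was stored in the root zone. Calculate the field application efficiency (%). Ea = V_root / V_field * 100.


Ea = V_root / V_field * 100 = 430 / 562 * 100 = 76.5125%

76.5125 %


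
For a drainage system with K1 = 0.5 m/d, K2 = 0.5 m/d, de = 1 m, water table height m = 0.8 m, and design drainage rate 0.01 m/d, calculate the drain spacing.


S^2 = 8*K2*de*m/q + 4*K1*m^2/q
S^2 = 8*0.5*1*0.8/0.01 + 4*0.5*0.8^2/0.01
S = sqrt(448.0000)

21.1660 m


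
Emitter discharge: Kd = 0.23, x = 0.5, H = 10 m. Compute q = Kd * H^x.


q = Kd * H^x = 0.23 * 10^0.5 = 0.23 * 3.162278

0.7273 L/h


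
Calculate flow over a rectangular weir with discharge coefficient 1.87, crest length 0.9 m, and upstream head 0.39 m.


Q = C * L * H^(3/2) = 1.87 * 0.9 * 0.39^1.5 = 1.87 * 0.9 * 0.243555

0.4099 m^3/s


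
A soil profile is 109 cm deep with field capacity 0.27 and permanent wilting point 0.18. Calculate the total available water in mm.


AWC = (FC - PWP) * d * 10
AWC = (0.27 - 0.18) * 109 * 10
AWC = 0.0900 * 109 * 10

98.1000 mm


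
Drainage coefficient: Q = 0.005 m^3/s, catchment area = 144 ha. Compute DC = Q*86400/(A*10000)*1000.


DC = Q * 86400 / (A * 10000) * 1000
DC = 0.005 * 86400 / (144 * 10000) * 1000
DC = 432000.0000 / 1440000

0.3000 mm/day


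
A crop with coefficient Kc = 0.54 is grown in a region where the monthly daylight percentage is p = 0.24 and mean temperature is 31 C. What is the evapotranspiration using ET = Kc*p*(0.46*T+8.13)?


ET = Kc * p * (0.46*T + 8.13)
ET = 0.54 * 0.24 * (0.46*31 + 8.13)
ET = 0.54 * 0.24 * 22.3900

2.9017 mm/day


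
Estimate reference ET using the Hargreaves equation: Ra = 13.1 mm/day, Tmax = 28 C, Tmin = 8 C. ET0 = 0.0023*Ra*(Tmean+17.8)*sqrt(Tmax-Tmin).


Tmean = (Tmax + Tmin)/2 = (28 + 8)/2 = 18.0
ET0 = 0.0023 * 13.1 * (18.0 + 17.8) * sqrt(28 - 8)
ET0 = 0.0023 * 13.1 * 35.8 * 4.472136

4.8239 mm/day


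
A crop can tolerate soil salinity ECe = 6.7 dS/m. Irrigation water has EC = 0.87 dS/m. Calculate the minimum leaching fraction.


LR = ECiw / (5*ECe - ECiw)
LR = 0.87 / (5*6.7 - 0.87)
LR = 0.87 / 32.6300

0.0267


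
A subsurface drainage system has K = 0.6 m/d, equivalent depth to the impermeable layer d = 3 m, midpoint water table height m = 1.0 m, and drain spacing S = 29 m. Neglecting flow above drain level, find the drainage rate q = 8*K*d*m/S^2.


q = 8*K*d*m/S^2
q = 8*0.6*3*1.0/29^2
q = 14.4000 / 841

0.0171 m/d


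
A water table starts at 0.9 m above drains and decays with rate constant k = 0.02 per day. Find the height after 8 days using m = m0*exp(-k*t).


m = m0 * exp(-k*t)
m = 0.9 * exp(-0.02 * 8)
m = 0.9 * exp(-0.1600)

0.7669 m


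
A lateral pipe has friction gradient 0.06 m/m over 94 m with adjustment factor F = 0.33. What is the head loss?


hf = J * L * F = 0.06 * 94 * 0.33 = 1.8612 m

1.8612 m


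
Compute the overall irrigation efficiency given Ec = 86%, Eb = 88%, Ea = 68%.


Ec = 0.86, Eb = 0.88, Ea = 0.68
E = 0.86 * 0.88 * 0.68 * 100 = 51.4624%

51.4624 %


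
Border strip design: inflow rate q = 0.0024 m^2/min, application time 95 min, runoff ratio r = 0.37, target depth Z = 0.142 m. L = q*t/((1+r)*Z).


L = q*t/((1+r)*Z)
L = 0.0024*95/((1+0.37)*0.142)
L = 0.228/0.19454

1.1720 m


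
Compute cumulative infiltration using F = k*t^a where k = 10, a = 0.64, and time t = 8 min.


F = k * t^a = 10 * 8^0.64
F = 10 * 3.784231

37.8423 mm


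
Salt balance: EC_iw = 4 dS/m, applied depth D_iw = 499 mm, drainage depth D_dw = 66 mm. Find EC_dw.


EC_dw = EC_iw * D_iw / D_dw
EC_dw = 4 * 499 / 66
EC_dw = 1996 / 66

30.2424 dS/m


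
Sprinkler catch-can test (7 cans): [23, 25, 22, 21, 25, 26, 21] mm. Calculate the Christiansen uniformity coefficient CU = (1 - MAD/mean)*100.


mean = 23.285714 mm
MAD = 1.755102 mm
CU = (1 - 1.755102/23.285714)*100

92.4628 %


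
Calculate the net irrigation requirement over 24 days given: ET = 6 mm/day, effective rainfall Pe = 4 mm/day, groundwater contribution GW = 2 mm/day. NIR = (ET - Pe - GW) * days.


Daily deficit = ET - Pe - GW = 6 - 4 - 2 = 0 mm/day
NIR = 0 * 24 = 0 mm

0 mm


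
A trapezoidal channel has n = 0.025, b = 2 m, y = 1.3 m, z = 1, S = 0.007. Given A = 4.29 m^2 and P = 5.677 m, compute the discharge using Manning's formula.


R = A/P = 4.29/5.677 = 0.755681
Q = (1/0.025) * 4.29 * 0.755681^(2/3) * 0.007^0.5

11.9113 m^3/s


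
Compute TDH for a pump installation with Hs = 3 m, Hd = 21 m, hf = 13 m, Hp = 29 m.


TDH = Hs + Hd + hf + Hp = 3 + 21 + 13 + 29 = 66

66 m


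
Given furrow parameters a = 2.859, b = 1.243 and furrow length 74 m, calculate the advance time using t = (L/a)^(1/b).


t = (L/a)^(1/b)
t = (74/2.859)^(1/1.243)
t = 25.883176^(1/1.243)

13.7019 min


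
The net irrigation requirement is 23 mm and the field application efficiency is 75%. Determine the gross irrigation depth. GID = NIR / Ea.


Ea = 75% = 0.75
GID = NIR / Ea = 23 / 0.75 = 30.6667 mm

30.6667 mm


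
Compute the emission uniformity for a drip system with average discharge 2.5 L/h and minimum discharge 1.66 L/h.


EU = (q_min/q_avg)*100 = (1.66/2.5)*100 = 66.4000%

66.4000 %


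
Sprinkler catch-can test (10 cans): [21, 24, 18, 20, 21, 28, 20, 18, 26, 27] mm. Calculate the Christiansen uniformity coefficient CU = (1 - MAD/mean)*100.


mean = 22.300000 mm
MAD = 3.160000 mm
CU = (1 - 3.160000/22.300000)*100

85.8296 %


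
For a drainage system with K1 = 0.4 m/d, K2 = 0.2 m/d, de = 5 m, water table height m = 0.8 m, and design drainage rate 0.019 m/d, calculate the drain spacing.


S^2 = 8*K2*de*m/q + 4*K1*m^2/q
S^2 = 8*0.2*5*0.8/0.019 + 4*0.4*0.8^2/0.019
S = sqrt(390.7368)

19.7671 m


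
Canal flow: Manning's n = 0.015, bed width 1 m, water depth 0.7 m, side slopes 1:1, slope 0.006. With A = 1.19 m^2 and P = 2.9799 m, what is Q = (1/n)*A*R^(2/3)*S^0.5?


R = A/P = 1.19/2.9799 = 0.399342
Q = (1/0.015) * 1.19 * 0.399342^(2/3) * 0.006^0.5

3.3324 m^3/s


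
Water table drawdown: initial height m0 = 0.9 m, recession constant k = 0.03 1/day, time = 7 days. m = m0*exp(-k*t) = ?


m = m0 * exp(-k*t)
m = 0.9 * exp(-0.03 * 7)
m = 0.9 * exp(-0.2100)

0.7295 m


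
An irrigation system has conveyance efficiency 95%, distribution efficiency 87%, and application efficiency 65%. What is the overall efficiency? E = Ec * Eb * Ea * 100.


Ec = 0.95, Eb = 0.87, Ea = 0.65
E = 0.95 * 0.87 * 0.65 * 100 = 53.7225%

53.7225 %


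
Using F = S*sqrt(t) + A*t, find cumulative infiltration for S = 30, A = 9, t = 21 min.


F = S*sqrt(t) + A*t
F = 30*sqrt(21) + 9*21
F = 30*4.582576 + 189

326.4773 mm


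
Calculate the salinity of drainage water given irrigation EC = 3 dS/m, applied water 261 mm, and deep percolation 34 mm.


EC_dw = EC_iw * D_iw / D_dw
EC_dw = 3 * 261 / 34
EC_dw = 783 / 34

23.0294 dS/m


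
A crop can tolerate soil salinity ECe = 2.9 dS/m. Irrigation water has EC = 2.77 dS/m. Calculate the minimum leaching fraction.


LR = ECiw / (5*ECe - ECiw)
LR = 2.77 / (5*2.9 - 2.77)
LR = 2.77 / 11.7300

0.2361


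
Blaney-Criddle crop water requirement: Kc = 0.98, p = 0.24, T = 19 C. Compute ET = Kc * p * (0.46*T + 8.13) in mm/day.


ET = Kc * p * (0.46*T + 8.13)
ET = 0.98 * 0.24 * (0.46*19 + 8.13)
ET = 0.98 * 0.24 * 16.8700

3.9678 mm/day


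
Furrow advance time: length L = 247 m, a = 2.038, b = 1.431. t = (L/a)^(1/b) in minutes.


t = (L/a)^(1/b)
t = (247/2.038)^(1/1.431)
t = 121.197252^(1/1.431)

28.5739 min


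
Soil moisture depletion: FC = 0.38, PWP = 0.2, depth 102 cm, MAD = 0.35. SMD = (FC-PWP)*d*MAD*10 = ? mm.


SMD = (FC - PWP) * d * MAD * 10
SMD = (0.38 - 0.2) * 102 * 0.35 * 10
SMD = 0.1800 * 102 * 0.35 * 10

64.2600 mm


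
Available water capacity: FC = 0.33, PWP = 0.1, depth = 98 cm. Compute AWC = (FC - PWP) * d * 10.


AWC = (FC - PWP) * d * 10
AWC = (0.33 - 0.1) * 98 * 10
AWC = 0.2300 * 98 * 10

225.4000 mm


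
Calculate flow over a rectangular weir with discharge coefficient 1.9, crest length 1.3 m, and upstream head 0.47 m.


Q = C * L * H^(3/2) = 1.9 * 1.3 * 0.47^1.5 = 1.9 * 1.3 * 0.322216

0.7959 m^3/s


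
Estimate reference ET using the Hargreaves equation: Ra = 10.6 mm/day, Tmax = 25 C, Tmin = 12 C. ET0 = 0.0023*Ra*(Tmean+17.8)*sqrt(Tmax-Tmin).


Tmean = (Tmax + Tmin)/2 = (25 + 12)/2 = 18.5
ET0 = 0.0023 * 10.6 * (18.5 + 17.8) * sqrt(25 - 12)
ET0 = 0.0023 * 10.6 * 36.3 * 3.605551

3.1909 mm/day


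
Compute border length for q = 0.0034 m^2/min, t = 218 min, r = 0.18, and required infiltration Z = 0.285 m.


L = q*t/((1+r)*Z)
L = 0.0034*218/((1+0.18)*0.285)
L = 0.7412/0.3363

2.2040 m


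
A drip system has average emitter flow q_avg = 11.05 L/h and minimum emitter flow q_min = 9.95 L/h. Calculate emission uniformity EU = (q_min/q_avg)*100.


EU = (q_min/q_avg)*100 = (9.95/11.05)*100 = 90.0452%

90.0452 %


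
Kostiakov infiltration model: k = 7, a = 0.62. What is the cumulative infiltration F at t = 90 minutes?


F = k * t^a = 7 * 90^0.62
F = 7 * 16.279099

113.9537 mm


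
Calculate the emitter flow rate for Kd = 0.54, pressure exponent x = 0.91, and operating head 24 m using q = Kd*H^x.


q = Kd * H^x = 0.54 * 24^0.91 = 0.54 * 18.029855

9.7361 L/h


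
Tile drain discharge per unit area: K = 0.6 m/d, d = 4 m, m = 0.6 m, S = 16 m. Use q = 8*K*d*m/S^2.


q = 8*K*d*m/S^2
q = 8*0.6*4*0.6/16^2
q = 11.5200 / 256

0.0450 m/d


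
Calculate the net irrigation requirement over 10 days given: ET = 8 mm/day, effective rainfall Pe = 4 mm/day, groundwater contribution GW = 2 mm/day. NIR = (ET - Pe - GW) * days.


Daily deficit = ET - Pe - GW = 8 - 4 - 2 = 2 mm/day
NIR = 2 * 10 = 20 mm

20.0000 mm


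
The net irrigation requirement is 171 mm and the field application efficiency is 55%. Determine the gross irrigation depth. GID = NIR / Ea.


Ea = 55% = 0.55
GID = NIR / Ea = 171 / 0.55 = 310.9091 mm

310.9091 mm


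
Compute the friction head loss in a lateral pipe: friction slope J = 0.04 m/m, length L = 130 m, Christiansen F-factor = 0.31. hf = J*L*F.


hf = J * L * F = 0.04 * 130 * 0.31 = 1.6120 m

1.6120 m


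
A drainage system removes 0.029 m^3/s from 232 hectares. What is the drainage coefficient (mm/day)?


DC = Q * 86400 / (A * 10000) * 1000
DC = 0.029 * 86400 / (232 * 10000) * 1000
DC = 2505600.0000 / 2320000

1.0800 mm/day


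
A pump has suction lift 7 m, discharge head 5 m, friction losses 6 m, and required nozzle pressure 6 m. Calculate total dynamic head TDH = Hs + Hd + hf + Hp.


TDH = Hs + Hd + hf + Hp = 7 + 5 + 6 + 6 = 24

24 m


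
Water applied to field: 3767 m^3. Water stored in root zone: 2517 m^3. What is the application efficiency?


Ea = V_root / V_field * 100 = 2517 / 3767 * 100 = 66.8171%

66.8171 %


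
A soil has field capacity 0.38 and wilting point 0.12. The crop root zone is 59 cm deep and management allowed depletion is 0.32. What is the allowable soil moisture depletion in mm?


SMD = (FC - PWP) * d * MAD * 10
SMD = (0.38 - 0.12) * 59 * 0.32 * 10
SMD = 0.2600 * 59 * 0.32 * 10

49.0880 mm


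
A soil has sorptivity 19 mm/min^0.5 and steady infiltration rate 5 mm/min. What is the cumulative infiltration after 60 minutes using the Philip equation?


F = S*sqrt(t) + A*t
F = 19*sqrt(60) + 5*60
F = 19*7.745967 + 300

447.1734 mm


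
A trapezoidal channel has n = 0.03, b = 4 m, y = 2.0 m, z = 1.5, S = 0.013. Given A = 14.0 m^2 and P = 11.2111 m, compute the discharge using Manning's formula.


R = A/P = 14.0/11.2111 = 1.248762
Q = (1/0.03) * 14.0 * 1.248762^(2/3) * 0.013^0.5

61.7019 m^3/s


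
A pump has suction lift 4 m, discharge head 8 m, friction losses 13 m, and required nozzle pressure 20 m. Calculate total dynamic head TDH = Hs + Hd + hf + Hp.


TDH = Hs + Hd + hf + Hp = 4 + 8 + 13 + 20 = 45

45 m


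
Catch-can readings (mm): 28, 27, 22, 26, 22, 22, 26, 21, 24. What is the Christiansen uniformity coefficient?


mean = 24.222222 mm
MAD = 2.246914 mm
CU = (1 - 2.246914/24.222222)*100

90.7237 %


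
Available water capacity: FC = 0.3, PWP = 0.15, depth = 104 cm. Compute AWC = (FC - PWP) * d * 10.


AWC = (FC - PWP) * d * 10
AWC = (0.3 - 0.15) * 104 * 10
AWC = 0.1500 * 104 * 10

156.0000 mm


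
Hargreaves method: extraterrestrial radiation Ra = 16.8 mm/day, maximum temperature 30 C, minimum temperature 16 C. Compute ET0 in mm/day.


Tmean = (Tmax + Tmin)/2 = (30 + 16)/2 = 23.0
ET0 = 0.0023 * 16.8 * (23.0 + 17.8) * sqrt(30 - 16)
ET0 = 0.0023 * 16.8 * 40.8 * 3.741657

5.8988 mm/day


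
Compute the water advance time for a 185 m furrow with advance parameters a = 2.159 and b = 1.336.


t = (L/a)^(1/b)
t = (185/2.159)^(1/1.336)
t = 85.687818^(1/1.336)

27.9767 min


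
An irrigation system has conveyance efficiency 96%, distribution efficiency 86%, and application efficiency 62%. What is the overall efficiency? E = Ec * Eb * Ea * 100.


Ec = 0.96, Eb = 0.86, Ea = 0.62
E = 0.96 * 0.86 * 0.62 * 100 = 51.1872%

51.1872 %


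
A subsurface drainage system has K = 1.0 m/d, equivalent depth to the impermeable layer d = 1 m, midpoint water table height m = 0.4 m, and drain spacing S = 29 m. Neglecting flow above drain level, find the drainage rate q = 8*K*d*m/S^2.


q = 8*K*d*m/S^2
q = 8*1.0*1*0.4/29^2
q = 3.2000 / 841

0.0038 m/d


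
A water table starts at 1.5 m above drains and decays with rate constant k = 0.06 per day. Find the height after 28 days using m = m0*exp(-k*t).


m = m0 * exp(-k*t)
m = 1.5 * exp(-0.06 * 28)
m = 1.5 * exp(-1.6800)

0.2796 m


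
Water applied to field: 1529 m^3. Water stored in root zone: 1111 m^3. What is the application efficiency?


Ea = V_root / V_field * 100 = 1111 / 1529 * 100 = 72.6619%

72.6619 %


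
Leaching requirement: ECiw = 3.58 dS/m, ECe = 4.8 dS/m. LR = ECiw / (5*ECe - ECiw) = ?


LR = ECiw / (5*ECe - ECiw)
LR = 3.58 / (5*4.8 - 3.58)
LR = 3.58 / 20.4200

0.1753


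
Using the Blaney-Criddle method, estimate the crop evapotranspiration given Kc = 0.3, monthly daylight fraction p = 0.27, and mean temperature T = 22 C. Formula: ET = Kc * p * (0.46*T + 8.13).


ET = Kc * p * (0.46*T + 8.13)
ET = 0.3 * 0.27 * (0.46*22 + 8.13)
ET = 0.3 * 0.27 * 18.2500

1.4783 mm/day


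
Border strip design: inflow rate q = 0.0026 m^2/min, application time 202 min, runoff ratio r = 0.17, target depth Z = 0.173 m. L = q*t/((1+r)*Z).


L = q*t/((1+r)*Z)
L = 0.0026*202/((1+0.17)*0.173)
L = 0.5252/0.20241

2.5947 m


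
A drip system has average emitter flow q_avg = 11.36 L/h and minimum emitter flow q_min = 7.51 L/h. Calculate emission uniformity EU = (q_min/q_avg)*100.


EU = (q_min/q_avg)*100 = (7.51/11.36)*100 = 66.1092%

66.1092 %


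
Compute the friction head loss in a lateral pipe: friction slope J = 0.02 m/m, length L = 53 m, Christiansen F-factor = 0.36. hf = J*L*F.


hf = J * L * F = 0.02 * 53 * 0.36 = 0.3816 m

0.3816 m


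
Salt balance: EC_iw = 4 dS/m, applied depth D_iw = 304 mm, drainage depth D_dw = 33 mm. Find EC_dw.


EC_dw = EC_iw * D_iw / D_dw
EC_dw = 4 * 304 / 33
EC_dw = 1216 / 33

36.8485 dS/m


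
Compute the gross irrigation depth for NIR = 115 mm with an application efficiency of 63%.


Ea = 63% = 0.63
GID = NIR / Ea = 115 / 0.63 = 182.5397 mm

182.5397 mm


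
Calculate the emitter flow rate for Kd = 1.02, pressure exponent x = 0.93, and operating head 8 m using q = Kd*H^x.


q = Kd * H^x = 1.02 * 8^0.93 = 1.02 * 6.916298

7.0546 L/h


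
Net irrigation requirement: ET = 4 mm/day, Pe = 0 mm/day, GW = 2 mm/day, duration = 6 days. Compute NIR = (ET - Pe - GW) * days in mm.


Daily deficit = ET - Pe - GW = 4 - 0 - 2 = 2 mm/day
NIR = 2 * 6 = 12 mm

12.0000 mm


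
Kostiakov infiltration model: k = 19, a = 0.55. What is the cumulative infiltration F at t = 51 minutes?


F = k * t^a = 19 * 51^0.55
F = 19 * 8.692878

165.1647 mm


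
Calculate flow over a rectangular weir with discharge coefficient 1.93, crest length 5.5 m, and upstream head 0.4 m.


Q = C * L * H^(3/2) = 1.93 * 5.5 * 0.4^1.5 = 1.93 * 5.5 * 0.252982

2.6854 m^3/s


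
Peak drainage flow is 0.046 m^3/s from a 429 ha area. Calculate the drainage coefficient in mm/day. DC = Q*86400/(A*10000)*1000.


DC = Q * 86400 / (A * 10000) * 1000
DC = 0.046 * 86400 / (429 * 10000) * 1000
DC = 3974400.0000 / 4290000

0.9264 mm/day


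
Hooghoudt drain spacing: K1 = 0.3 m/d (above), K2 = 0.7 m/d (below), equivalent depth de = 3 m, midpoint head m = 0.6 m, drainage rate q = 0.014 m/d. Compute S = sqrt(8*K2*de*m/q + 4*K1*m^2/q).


S^2 = 8*K2*de*m/q + 4*K1*m^2/q
S^2 = 8*0.7*3*0.6/0.014 + 4*0.3*0.6^2/0.014
S = sqrt(750.8571)

27.4018 m


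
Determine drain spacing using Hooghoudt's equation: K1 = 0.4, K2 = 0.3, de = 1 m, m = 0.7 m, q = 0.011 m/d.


S^2 = 8*K2*de*m/q + 4*K1*m^2/q
S^2 = 8*0.3*1*0.7/0.011 + 4*0.4*0.7^2/0.011
S = sqrt(224.0000)

14.9666 m


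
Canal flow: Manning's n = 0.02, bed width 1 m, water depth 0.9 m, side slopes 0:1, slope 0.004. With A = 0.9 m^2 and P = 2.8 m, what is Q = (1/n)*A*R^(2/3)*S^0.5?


R = A/P = 0.9/2.8 = 0.321429
Q = (1/0.02) * 0.9 * 0.321429^(2/3) * 0.004^0.5

1.3355 m^3/s


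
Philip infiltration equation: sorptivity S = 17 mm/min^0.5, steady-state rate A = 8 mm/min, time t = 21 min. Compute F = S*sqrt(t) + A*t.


F = S*sqrt(t) + A*t
F = 17*sqrt(21) + 8*21
F = 17*4.582576 + 168

245.9038 mm


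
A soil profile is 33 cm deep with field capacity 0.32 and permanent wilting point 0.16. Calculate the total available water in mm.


AWC = (FC - PWP) * d * 10
AWC = (0.32 - 0.16) * 33 * 10
AWC = 0.1600 * 33 * 10

52.8000 mm


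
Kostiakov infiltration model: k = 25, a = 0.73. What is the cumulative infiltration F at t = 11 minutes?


F = k * t^a = 25 * 11^0.73
F = 25 * 5.757271

143.9318 mm


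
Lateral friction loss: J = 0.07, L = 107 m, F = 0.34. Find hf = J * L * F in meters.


hf = J * L * F = 0.07 * 107 * 0.34 = 2.5466 m

2.5466 m


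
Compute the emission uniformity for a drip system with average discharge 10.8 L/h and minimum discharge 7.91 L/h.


EU = (q_min/q_avg)*100 = (7.91/10.8)*100 = 73.2407%

73.2407 %


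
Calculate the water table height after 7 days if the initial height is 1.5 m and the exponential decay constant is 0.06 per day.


m = m0 * exp(-k*t)
m = 1.5 * exp(-0.06 * 7)
m = 1.5 * exp(-0.4200)

0.9856 m


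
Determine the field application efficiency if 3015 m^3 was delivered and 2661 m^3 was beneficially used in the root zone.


Ea = V_root / V_field * 100 = 2661 / 3015 * 100 = 88.2587%

88.2587 %


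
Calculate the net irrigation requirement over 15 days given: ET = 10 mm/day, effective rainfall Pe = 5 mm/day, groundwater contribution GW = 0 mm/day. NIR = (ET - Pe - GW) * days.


Daily deficit = ET - Pe - GW = 10 - 5 - 0 = 5 mm/day
NIR = 5 * 15 = 75 mm

75.0000 mm


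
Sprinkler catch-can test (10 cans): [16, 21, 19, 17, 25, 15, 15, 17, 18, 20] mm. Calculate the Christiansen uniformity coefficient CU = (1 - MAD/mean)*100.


mean = 18.300000 mm
MAD = 2.360000 mm
CU = (1 - 2.360000/18.300000)*100

87.1038 %


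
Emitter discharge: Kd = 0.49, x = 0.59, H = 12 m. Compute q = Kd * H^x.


q = Kd * H^x = 0.49 * 12^0.59 = 0.49 * 4.332284

2.1228 L/h


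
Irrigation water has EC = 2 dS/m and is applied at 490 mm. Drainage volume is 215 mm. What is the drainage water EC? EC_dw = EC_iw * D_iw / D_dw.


EC_dw = EC_iw * D_iw / D_dw
EC_dw = 2 * 490 / 215
EC_dw = 980 / 215

4.5581 dS/m


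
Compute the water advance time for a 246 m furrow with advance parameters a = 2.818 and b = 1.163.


t = (L/a)^(1/b)
t = (246/2.818)^(1/1.163)
t = 87.295955^(1/1.163)

46.6611 min


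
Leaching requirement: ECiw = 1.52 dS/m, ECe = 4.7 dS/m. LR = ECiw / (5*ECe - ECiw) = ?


LR = ECiw / (5*ECe - ECiw)
LR = 1.52 / (5*4.7 - 1.52)
LR = 1.52 / 21.9800

0.0692


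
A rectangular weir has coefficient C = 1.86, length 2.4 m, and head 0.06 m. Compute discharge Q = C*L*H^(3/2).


Q = C * L * H^(3/2) = 1.86 * 2.4 * 0.06^1.5 = 1.86 * 2.4 * 0.014697

0.0656 m^3/s


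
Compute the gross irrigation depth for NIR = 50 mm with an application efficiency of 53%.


Ea = 53% = 0.53
GID = NIR / Ea = 50 / 0.53 = 94.3396 mm

94.3396 mm


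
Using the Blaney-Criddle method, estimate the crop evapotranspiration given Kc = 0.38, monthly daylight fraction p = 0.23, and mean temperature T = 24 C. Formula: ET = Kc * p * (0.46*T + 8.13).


ET = Kc * p * (0.46*T + 8.13)
ET = 0.38 * 0.23 * (0.46*24 + 8.13)
ET = 0.38 * 0.23 * 19.1700

1.6755 mm/day


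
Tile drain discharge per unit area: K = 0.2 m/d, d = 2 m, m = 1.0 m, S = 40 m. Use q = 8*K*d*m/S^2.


q = 8*K*d*m/S^2
q = 8*0.2*2*1.0/40^2
q = 3.2000 / 1600

0.0020 m/d


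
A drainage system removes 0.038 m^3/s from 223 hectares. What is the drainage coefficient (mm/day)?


DC = Q * 86400 / (A * 10000) * 1000
DC = 0.038 * 86400 / (223 * 10000) * 1000
DC = 3283200.0000 / 2230000

1.4723 mm/day


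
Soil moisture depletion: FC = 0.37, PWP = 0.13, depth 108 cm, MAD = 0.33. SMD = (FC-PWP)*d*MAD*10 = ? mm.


SMD = (FC - PWP) * d * MAD * 10
SMD = (0.37 - 0.13) * 108 * 0.33 * 10
SMD = 0.2400 * 108 * 0.33 * 10

85.5360 mm


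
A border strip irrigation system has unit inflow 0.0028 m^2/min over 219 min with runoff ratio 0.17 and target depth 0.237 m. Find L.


L = q*t/((1+r)*Z)
L = 0.0028*219/((1+0.17)*0.237)
L = 0.6132/0.27729

2.2114 m


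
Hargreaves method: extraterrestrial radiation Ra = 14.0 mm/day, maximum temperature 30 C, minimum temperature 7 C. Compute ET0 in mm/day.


Tmean = (Tmax + Tmin)/2 = (30 + 7)/2 = 18.5
ET0 = 0.0023 * 14.0 * (18.5 + 17.8) * sqrt(30 - 7)
ET0 = 0.0023 * 14.0 * 36.3 * 4.795832

5.6057 mm/day


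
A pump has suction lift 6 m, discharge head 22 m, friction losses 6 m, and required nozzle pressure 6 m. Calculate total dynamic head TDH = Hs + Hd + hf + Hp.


TDH = Hs + Hd + hf + Hp = 6 + 22 + 6 + 6 = 40

40 m


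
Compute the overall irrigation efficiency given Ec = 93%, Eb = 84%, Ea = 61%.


Ec = 0.93, Eb = 0.84, Ea = 0.61
E = 0.93 * 0.84 * 0.61 * 100 = 47.6532%

47.6532 %


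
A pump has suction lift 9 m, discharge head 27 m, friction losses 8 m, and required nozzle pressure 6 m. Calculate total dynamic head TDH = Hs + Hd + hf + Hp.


TDH = Hs + Hd + hf + Hp = 9 + 27 + 8 + 6 = 50

50 m


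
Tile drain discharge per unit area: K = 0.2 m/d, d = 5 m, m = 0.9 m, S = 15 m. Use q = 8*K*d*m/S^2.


q = 8*K*d*m/S^2
q = 8*0.2*5*0.9/15^2
q = 7.2000 / 225

0.0320 m/d


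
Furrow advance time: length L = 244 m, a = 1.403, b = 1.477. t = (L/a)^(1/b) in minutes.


t = (L/a)^(1/b)
t = (244/1.403)^(1/1.477)
t = 173.913043^(1/1.477)

32.8710 min


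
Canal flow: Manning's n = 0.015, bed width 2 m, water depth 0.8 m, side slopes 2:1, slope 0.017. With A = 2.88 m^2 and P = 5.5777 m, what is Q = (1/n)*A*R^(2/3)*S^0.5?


R = A/P = 2.88/5.5777 = 0.516342
Q = (1/0.015) * 2.88 * 0.516342^(2/3) * 0.017^0.5

16.1120 m^3/s


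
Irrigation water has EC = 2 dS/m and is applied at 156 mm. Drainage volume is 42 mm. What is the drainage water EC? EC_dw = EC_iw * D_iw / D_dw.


EC_dw = EC_iw * D_iw / D_dw
EC_dw = 2 * 156 / 42
EC_dw = 312 / 42

7.4286 dS/m


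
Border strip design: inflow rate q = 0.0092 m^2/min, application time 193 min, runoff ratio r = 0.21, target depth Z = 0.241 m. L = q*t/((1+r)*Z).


L = q*t/((1+r)*Z)
L = 0.0092*193/((1+0.21)*0.241)
L = 1.7756/0.29161

6.0890 m


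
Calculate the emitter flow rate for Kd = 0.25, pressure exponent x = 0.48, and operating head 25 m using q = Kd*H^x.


q = Kd * H^x = 0.25 * 25^0.48 = 0.25 * 4.688255

1.1721 L/h


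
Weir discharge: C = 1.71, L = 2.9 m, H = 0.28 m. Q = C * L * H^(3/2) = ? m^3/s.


Q = C * L * H^(3/2) = 1.71 * 2.9 * 0.28^1.5 = 1.71 * 2.9 * 0.148162

0.7347 m^3/s


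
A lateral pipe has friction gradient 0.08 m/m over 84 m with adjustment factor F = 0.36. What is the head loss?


hf = J * L * F = 0.08 * 84 * 0.36 = 2.4192 m

2.4192 m


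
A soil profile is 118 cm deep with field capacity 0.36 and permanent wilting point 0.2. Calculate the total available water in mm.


AWC = (FC - PWP) * d * 10
AWC = (0.36 - 0.2) * 118 * 10
AWC = 0.1600 * 118 * 10

188.8000 mm


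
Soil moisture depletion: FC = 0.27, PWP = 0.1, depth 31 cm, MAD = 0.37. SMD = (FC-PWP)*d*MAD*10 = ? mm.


SMD = (FC - PWP) * d * MAD * 10
SMD = (0.27 - 0.1) * 31 * 0.37 * 10
SMD = 0.1700 * 31 * 0.37 * 10

19.4990 mm


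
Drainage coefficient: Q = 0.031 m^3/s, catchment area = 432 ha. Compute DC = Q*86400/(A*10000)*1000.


DC = Q * 86400 / (A * 10000) * 1000
DC = 0.031 * 86400 / (432 * 10000) * 1000
DC = 2678400.0000 / 4320000

0.6200 mm/day


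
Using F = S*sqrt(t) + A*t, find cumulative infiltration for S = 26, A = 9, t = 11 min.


F = S*sqrt(t) + A*t
F = 26*sqrt(11) + 9*11
F = 26*3.316625 + 99

185.2323 mm


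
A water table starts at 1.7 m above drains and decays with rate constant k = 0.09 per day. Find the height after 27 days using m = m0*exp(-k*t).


m = m0 * exp(-k*t)
m = 1.7 * exp(-0.09 * 27)
m = 1.7 * exp(-2.4300)

0.1497 m


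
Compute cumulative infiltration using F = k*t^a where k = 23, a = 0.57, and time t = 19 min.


F = k * t^a = 23 * 19^0.57
F = 23 * 5.356604

123.2019 mm


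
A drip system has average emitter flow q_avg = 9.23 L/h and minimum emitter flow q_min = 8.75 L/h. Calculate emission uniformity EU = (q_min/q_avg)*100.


EU = (q_min/q_avg)*100 = (8.75/9.23)*100 = 94.7996%

94.7996 %


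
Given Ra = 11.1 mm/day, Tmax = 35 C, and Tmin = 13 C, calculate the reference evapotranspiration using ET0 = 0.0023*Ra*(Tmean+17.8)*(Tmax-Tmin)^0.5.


Tmean = (Tmax + Tmin)/2 = (35 + 13)/2 = 24.0
ET0 = 0.0023 * 11.1 * (24.0 + 17.8) * sqrt(35 - 13)
ET0 = 0.0023 * 11.1 * 41.8 * 4.690416

5.0054 mm/day


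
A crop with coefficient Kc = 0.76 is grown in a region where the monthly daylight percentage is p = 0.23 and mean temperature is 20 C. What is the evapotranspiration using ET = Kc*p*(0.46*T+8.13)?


ET = Kc * p * (0.46*T + 8.13)
ET = 0.76 * 0.23 * (0.46*20 + 8.13)
ET = 0.76 * 0.23 * 17.3300

3.0293 mm/day


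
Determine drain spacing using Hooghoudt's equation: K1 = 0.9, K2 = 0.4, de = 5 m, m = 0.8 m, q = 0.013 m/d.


S^2 = 8*K2*de*m/q + 4*K1*m^2/q
S^2 = 8*0.4*5*0.8/0.013 + 4*0.9*0.8^2/0.013
S = sqrt(1161.8462)

34.0859 m


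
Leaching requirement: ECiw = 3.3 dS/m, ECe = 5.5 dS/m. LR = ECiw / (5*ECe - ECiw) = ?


LR = ECiw / (5*ECe - ECiw)
LR = 3.3 / (5*5.5 - 3.3)
LR = 3.3 / 24.2000

0.1364


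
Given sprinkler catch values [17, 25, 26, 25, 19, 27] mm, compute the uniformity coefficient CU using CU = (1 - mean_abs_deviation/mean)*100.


mean = 23.166667 mm
MAD = 3.444444 mm
CU = (1 - 3.444444/23.166667)*100

85.1319 %


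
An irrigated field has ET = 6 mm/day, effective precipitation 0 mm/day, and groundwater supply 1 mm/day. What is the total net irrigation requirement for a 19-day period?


Daily deficit = ET - Pe - GW = 6 - 0 - 1 = 5 mm/day
NIR = 5 * 19 = 95 mm

95.0000 mm


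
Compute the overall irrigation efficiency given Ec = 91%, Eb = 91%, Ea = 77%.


Ec = 0.91, Eb = 0.91, Ea = 0.77
E = 0.91 * 0.91 * 0.77 * 100 = 63.7637%

63.7637 %


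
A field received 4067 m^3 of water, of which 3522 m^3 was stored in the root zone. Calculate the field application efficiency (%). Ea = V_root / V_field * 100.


Ea = V_root / V_field * 100 = 3522 / 4067 * 100 = 86.5995%

86.5995 %


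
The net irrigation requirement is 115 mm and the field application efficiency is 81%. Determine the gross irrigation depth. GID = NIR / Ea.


Ea = 81% = 0.81
GID = NIR / Ea = 115 / 0.81 = 141.9753 mm

141.9753 mm


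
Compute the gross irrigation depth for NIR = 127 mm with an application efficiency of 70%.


Ea = 70% = 0.7
GID = NIR / Ea = 127 / 0.7 = 181.4286 mm

181.4286 mm


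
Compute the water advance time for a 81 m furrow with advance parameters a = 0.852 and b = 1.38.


t = (L/a)^(1/b)
t = (81/0.852)^(1/1.38)
t = 95.070423^(1/1.38)

27.1248 min


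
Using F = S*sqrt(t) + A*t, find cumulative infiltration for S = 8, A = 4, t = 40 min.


F = S*sqrt(t) + A*t
F = 8*sqrt(40) + 4*40
F = 8*6.324555 + 160

210.5964 mm


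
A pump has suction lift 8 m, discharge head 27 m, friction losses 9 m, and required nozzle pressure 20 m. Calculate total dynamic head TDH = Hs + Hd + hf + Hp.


TDH = Hs + Hd + hf + Hp = 8 + 27 + 9 + 20 = 64

64 m


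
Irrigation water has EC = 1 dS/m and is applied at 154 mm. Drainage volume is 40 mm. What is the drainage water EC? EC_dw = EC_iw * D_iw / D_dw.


EC_dw = EC_iw * D_iw / D_dw
EC_dw = 1 * 154 / 40
EC_dw = 154 / 40

3.8500 dS/m


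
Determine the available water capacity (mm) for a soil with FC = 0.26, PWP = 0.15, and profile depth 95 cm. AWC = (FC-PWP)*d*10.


AWC = (FC - PWP) * d * 10
AWC = (0.26 - 0.15) * 95 * 10
AWC = 0.1100 * 95 * 10

104.5000 mm


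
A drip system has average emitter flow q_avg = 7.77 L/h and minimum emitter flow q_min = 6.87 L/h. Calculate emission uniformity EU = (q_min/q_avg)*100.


EU = (q_min/q_avg)*100 = (6.87/7.77)*100 = 88.4170%

88.4170 %


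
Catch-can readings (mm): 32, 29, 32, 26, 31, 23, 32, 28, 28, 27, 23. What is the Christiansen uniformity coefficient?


mean = 28.272727 mm
MAD = 2.661157 mm
CU = (1 - 2.661157/28.272727)*100

90.5875 %


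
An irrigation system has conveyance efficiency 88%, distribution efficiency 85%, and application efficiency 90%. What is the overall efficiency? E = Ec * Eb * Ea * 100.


Ec = 0.88, Eb = 0.85, Ea = 0.9
E = 0.88 * 0.85 * 0.9 * 100 = 67.3200%

67.3200 %


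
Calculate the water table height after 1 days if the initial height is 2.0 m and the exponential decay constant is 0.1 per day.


m = m0 * exp(-k*t)
m = 2.0 * exp(-0.1 * 1)
m = 2.0 * exp(-0.1000)

1.8097 m


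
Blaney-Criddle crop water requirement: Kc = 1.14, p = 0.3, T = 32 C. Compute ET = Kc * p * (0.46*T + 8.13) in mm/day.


ET = Kc * p * (0.46*T + 8.13)
ET = 1.14 * 0.3 * (0.46*32 + 8.13)
ET = 1.14 * 0.3 * 22.8500

7.8147 mm/day


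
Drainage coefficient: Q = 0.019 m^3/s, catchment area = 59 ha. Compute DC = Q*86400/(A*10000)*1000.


DC = Q * 86400 / (A * 10000) * 1000
DC = 0.019 * 86400 / (59 * 10000) * 1000
DC = 1641600.0000 / 590000

2.7824 mm/day


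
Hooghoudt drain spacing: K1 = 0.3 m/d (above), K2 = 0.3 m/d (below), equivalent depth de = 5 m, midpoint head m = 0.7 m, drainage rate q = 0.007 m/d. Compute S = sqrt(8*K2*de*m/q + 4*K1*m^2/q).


S^2 = 8*K2*de*m/q + 4*K1*m^2/q
S^2 = 8*0.3*5*0.7/0.007 + 4*0.3*0.7^2/0.007
S = sqrt(1284.0000)

35.8329 m


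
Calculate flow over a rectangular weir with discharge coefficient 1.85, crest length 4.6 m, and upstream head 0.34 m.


Q = C * L * H^(3/2) = 1.85 * 4.6 * 0.34^1.5 = 1.85 * 4.6 * 0.198252

1.6871 m^3/s


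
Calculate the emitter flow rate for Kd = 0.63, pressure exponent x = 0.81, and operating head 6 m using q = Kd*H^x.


q = Kd * H^x = 0.63 * 6^0.81 = 0.63 * 4.268768

2.6893 L/h


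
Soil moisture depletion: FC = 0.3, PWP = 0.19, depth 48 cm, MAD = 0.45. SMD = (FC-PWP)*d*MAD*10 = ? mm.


SMD = (FC - PWP) * d * MAD * 10
SMD = (0.3 - 0.19) * 48 * 0.45 * 10
SMD = 0.1100 * 48 * 0.45 * 10

23.7600 mm


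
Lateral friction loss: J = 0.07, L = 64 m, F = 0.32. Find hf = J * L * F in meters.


hf = J * L * F = 0.07 * 64 * 0.32 = 1.4336 m

1.4336 m


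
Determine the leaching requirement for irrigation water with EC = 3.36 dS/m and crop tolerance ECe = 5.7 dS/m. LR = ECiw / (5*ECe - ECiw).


LR = ECiw / (5*ECe - ECiw)
LR = 3.36 / (5*5.7 - 3.36)
LR = 3.36 / 25.1400

0.1337


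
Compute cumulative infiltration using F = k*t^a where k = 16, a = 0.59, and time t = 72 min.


F = k * t^a = 16 * 72^0.59
F = 16 * 12.468843

199.5015 mm


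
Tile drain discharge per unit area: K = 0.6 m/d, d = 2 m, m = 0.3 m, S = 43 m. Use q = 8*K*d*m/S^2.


q = 8*K*d*m/S^2
q = 8*0.6*2*0.3/43^2
q = 2.8800 / 1849

0.0016 m/d


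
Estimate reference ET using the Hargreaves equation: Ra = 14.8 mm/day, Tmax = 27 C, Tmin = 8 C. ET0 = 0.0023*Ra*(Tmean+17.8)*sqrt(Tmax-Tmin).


Tmean = (Tmax + Tmin)/2 = (27 + 8)/2 = 17.5
ET0 = 0.0023 * 14.8 * (17.5 + 17.8) * sqrt(27 - 8)
ET0 = 0.0023 * 14.8 * 35.3 * 4.358899

5.2377 mm/day


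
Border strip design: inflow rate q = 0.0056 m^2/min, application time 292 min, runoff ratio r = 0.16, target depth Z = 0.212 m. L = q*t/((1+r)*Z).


L = q*t/((1+r)*Z)
L = 0.0056*292/((1+0.16)*0.212)
L = 1.6352/0.24592

6.6493 m


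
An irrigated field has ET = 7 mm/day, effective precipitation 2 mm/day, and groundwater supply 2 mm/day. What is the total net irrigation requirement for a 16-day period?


Daily deficit = ET - Pe - GW = 7 - 2 - 2 = 3 mm/day
NIR = 3 * 16 = 48 mm

48.0000 mm


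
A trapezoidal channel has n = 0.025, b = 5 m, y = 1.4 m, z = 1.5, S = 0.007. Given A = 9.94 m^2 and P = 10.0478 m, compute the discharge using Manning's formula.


R = A/P = 9.94/10.0478 = 0.989271
Q = (1/0.025) * 9.94 * 0.989271^(2/3) * 0.007^0.5

33.0272 m^3/s


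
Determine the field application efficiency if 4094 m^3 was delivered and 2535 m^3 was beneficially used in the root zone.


Ea = V_root / V_field * 100 = 2535 / 4094 * 100 = 61.9199%

61.9199 %


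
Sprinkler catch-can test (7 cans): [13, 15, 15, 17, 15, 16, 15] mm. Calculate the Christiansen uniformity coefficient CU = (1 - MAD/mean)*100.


mean = 15.142857 mm
MAD = 0.775510 mm
CU = (1 - 0.775510/15.142857)*100

94.8787 %


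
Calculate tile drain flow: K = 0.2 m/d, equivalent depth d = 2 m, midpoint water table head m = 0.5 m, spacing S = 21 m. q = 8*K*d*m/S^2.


q = 8*K*d*m/S^2
q = 8*0.2*2*0.5/21^2
q = 1.6000 / 441

0.0036 m/d


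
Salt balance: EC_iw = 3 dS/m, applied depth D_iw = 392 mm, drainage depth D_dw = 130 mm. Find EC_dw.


EC_dw = EC_iw * D_iw / D_dw
EC_dw = 3 * 392 / 130
EC_dw = 1176 / 130

9.0462 dS/m


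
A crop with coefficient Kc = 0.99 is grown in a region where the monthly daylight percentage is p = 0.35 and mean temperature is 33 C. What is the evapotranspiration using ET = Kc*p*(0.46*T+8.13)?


ET = Kc * p * (0.46*T + 8.13)
ET = 0.99 * 0.35 * (0.46*33 + 8.13)
ET = 0.99 * 0.35 * 23.3100

8.0769 mm/day


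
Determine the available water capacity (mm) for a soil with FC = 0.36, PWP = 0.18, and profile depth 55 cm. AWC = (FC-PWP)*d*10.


AWC = (FC - PWP) * d * 10
AWC = (0.36 - 0.18) * 55 * 10
AWC = 0.1800 * 55 * 10

99.0000 mm


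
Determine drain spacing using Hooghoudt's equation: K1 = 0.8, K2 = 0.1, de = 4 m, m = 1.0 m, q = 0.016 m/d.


S^2 = 8*K2*de*m/q + 4*K1*m^2/q
S^2 = 8*0.1*4*1.0/0.016 + 4*0.8*1.0^2/0.016
S = sqrt(400.0000)

20.0000 m


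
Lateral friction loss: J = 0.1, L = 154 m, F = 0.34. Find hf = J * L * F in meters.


hf = J * L * F = 0.1 * 154 * 0.34 = 5.2360 m

5.2360 m


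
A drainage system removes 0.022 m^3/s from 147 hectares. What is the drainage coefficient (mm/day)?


DC = Q * 86400 / (A * 10000) * 1000
DC = 0.022 * 86400 / (147 * 10000) * 1000
DC = 1900800.0000 / 1470000

1.2931 mm/day


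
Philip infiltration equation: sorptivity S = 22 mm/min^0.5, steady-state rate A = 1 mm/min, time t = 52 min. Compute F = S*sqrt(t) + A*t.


F = S*sqrt(t) + A*t
F = 22*sqrt(52) + 1*52
F = 22*7.211103 + 52

210.6443 mm


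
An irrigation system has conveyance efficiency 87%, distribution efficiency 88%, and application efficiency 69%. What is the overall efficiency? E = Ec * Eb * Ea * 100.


Ec = 0.87, Eb = 0.88, Ea = 0.69
E = 0.87 * 0.88 * 0.69 * 100 = 52.8264%

52.8264 %


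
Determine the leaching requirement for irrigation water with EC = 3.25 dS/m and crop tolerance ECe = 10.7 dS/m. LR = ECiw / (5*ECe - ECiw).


LR = ECiw / (5*ECe - ECiw)
LR = 3.25 / (5*10.7 - 3.25)
LR = 3.25 / 50.2500

0.0647


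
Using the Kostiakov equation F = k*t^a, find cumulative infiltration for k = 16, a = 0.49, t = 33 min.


F = k * t^a = 16 * 33^0.49
F = 16 * 5.547175

88.7548 mm


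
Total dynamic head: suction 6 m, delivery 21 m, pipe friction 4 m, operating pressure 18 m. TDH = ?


TDH = Hs + Hd + hf + Hp = 6 + 21 + 4 + 18 = 49

49 m
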